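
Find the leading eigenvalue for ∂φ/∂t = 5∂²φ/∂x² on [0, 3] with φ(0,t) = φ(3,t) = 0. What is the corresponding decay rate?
Eigenvalues: λₙ = 5n²π²/3².
First three modes:
  n=1: λ₁ = 5π²/3² ≈ 5.483
  n=2: λ₂ = 20π²/3² ≈ 21.932 (4× faster decay)
  n=3: λ₃ = 45π²/3² ≈ 49.348 (9× faster decay)
As t → ∞, higher modes decay exponentially faster. The n=1 mode dominates: φ ~ c₁ sin(πx/3) e^{-λ₁t}.
Decay rate: λ₁ = 5π²/3² ≈ 5.483.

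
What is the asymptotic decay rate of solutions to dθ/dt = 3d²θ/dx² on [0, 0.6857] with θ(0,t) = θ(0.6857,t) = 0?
Eigenvalues: λₙ = 3n²π²/0.6857².
First three modes:
  n=1: λ₁ = 3π²/0.6857² ≈ 62.973
  n=2: λ₂ = 12π²/0.6857² ≈ 251.891 (4× faster decay)
  n=3: λ₃ = 27π²/0.6857² ≈ 566.755 (9× faster decay)
As t → ∞, higher modes decay exponentially faster. The n=1 mode dominates: θ ~ c₁ sin(πx/0.6857) e^{-λ₁t}.
Decay rate: λ₁ = 3π²/0.6857² ≈ 62.973.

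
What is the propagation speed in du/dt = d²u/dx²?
Infinite. The heat equation is parabolic, not hyperbolic, so disturbances propagate instantly.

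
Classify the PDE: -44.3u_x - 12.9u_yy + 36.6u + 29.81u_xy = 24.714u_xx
Rewriting in standard form: -24.714u_xx + 29.81u_xy - 12.9u_yy - 44.3u_x + 36.6u = 0. A = -24.714, B = 29.81, C = -12.9. Discriminant B² - 4AC = -386.6063. Since -386.6063 < 0, elliptic.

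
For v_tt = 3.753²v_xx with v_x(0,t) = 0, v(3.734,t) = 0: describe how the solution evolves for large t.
v oscillates (no decay). Energy is conserved; the solution oscillates indefinitely as standing waves.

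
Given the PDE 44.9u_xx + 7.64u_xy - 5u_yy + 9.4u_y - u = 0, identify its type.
The second-order coefficients are A = 44.9, B = 7.64, C = -5. Since B² - 4AC = 956.3696 > 0, this is a hyperbolic PDE.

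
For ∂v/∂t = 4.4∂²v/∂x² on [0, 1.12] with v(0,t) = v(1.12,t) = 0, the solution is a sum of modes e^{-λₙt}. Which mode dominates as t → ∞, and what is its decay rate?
Eigenvalues: λₙ = 4.4n²π²/1.12².
First three modes:
  n=1: λ₁ = 4.4π²/1.12² ≈ 34.619
  n=2: λ₂ = 17.6π²/1.12² ≈ 138.477 (4× faster decay)
  n=3: λ₃ = 39.6π²/1.12² ≈ 311.572 (9× faster decay)
As t → ∞, higher modes decay exponentially faster. The n=1 mode dominates: v ~ c₁ sin(πx/1.12) e^{-λ₁t}.
Decay rate: λ₁ = 4.4π²/1.12² ≈ 34.619.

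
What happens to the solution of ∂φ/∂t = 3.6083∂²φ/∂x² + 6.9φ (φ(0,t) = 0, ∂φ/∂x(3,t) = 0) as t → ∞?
φ grows unboundedly. Reaction dominates diffusion (r=6.9 > κπ²/(4L²)≈0.99); solution grows exponentially.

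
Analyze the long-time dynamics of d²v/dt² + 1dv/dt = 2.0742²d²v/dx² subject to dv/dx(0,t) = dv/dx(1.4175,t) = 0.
Long-time behavior: v → constant (steady state). Damping (γ=1) dissipates the nonconstant modes; with Neumann BCs the spatial average obeys M''+γM'=0 and tends to a finite limit.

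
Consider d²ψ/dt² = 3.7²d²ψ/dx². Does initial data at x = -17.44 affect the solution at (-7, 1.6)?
No. The domain of dependence is [-12.92, -1.08], and -17.44 is outside this interval.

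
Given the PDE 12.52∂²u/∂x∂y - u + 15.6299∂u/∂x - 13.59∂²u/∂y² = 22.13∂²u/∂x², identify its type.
Rewriting in standard form: -22.13∂²u/∂x² + 12.52∂²u/∂x∂y - 13.59∂²u/∂y² + 15.6299∂u/∂x - u = 0. The second-order coefficients are A = -22.13, B = 12.52, C = -13.59. Since B² - 4AC = -1046.2364 < 0, this is an elliptic PDE.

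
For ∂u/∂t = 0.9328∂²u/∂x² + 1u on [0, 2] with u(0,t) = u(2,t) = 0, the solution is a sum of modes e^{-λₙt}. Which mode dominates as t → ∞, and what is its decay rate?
Eigenvalues: λₙ = 0.9328n²π²/2² - 1.
First three modes:
  n=1: λ₁ = 0.9328π²/2² - 1 ≈ 1.302
  n=2: λ₂ = 3.7312π²/2² - 1 ≈ 8.206
  n=3: λ₃ = 8.3952π²/2² - 1 ≈ 19.714
Since 0.9328π²/2² ≈ 2.302 > 1, all λₙ > 0.
The n=1 mode decays slowest → dominates as t → ∞.
Asymptotic: u ~ c₁ sin(πx/2) e^{-λ₁t} with decay rate λ₁ ≈ 1.302.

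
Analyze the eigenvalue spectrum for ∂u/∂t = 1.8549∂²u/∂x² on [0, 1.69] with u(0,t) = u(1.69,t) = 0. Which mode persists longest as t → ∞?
Eigenvalues: λₙ = 1.8549n²π²/1.69².
First three modes:
  n=1: λ₁ = 1.8549π²/1.69² ≈ 6.41
  n=2: λ₂ = 7.4196π²/1.69² ≈ 25.639 (4× faster decay)
  n=3: λ₃ = 16.6941π²/1.69² ≈ 57.689 (9× faster decay)
As t → ∞, higher modes decay exponentially faster. The n=1 mode dominates: u ~ c₁ sin(πx/1.69) e^{-λ₁t}.
Decay rate: λ₁ = 1.8549π²/1.69² ≈ 6.41.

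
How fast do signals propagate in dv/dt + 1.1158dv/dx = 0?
Speed = 1.1158. Information travels along x - 1.1158t = const (rightward).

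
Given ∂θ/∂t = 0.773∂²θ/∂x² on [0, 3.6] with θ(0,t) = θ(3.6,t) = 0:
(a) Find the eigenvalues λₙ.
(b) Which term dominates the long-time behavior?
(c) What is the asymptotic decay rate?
Eigenvalues: λₙ = 0.773n²π²/3.6².
First three modes:
  n=1: λ₁ = 0.773π²/3.6² ≈ 0.589
  n=2: λ₂ = 3.092π²/3.6² ≈ 2.355 (4× faster decay)
  n=3: λ₃ = 6.957π²/3.6² ≈ 5.298 (9× faster decay)
As t → ∞, higher modes decay exponentially faster. The n=1 mode dominates: θ ~ c₁ sin(πx/3.6) e^{-λ₁t}.
Decay rate: λ₁ = 0.773π²/3.6² ≈ 0.589.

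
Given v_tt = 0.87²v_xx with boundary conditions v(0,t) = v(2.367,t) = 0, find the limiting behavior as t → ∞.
v oscillates (no decay). Energy is conserved; the solution oscillates indefinitely as standing waves.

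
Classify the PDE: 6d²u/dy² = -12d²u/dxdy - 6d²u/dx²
Rewriting in standard form: 6d²u/dx² + 12d²u/dxdy + 6d²u/dy² = 0. A = 6, B = 12, C = 6. Discriminant B² - 4AC = 0. Since 0 = 0, parabolic.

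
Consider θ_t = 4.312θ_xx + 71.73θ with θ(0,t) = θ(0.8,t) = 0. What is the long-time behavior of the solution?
As t → ∞, θ grows unboundedly. Reaction dominates diffusion (r=71.73 > κπ²/L²≈66.5); solution grows exponentially.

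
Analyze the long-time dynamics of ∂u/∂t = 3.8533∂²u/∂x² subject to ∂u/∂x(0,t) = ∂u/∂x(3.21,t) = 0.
Long-time behavior: u → constant (steady state). Heat is conserved (no flux at boundaries); solution approaches the spatial average.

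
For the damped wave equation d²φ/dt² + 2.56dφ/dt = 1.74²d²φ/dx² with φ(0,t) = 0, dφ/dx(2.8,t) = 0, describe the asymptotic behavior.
φ → 0. Damping (γ=2.56) dissipates energy; oscillations decay exponentially.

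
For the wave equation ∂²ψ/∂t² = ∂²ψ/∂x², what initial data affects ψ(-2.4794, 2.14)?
Domain of dependence: [-4.6194, -0.3394]. Signals travel at speed 1, so data within |x - -2.4794| ≤ 1·2.14 = 2.14 can reach the point.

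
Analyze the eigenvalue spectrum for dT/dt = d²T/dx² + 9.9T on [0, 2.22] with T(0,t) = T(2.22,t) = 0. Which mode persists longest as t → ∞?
Eigenvalues: λₙ = n²π²/2.22² - 9.9.
First three modes:
  n=1: λ₁ = π²/2.22² - 9.9 ≈ -7.897
  n=2: λ₂ = 4π²/2.22² - 9.9 ≈ -1.89
  n=3: λ₃ = 9π²/2.22² - 9.9 ≈ 8.123
Since π²/2.22² ≈ 2.003 < 9.9, λ₁ < 0.
The n=1 mode grows fastest (−λₙ is largest for n=1) → dominates.
Asymptotic: T ~ c₁ sin(πx/2.22) e^{7.897t} (exponential growth at rate −λ₁ ≈ 7.897).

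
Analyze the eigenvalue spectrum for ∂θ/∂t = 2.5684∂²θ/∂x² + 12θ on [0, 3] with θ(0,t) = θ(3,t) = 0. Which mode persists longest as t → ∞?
Eigenvalues: λₙ = 2.5684n²π²/3² - 12.
First three modes:
  n=1: λ₁ = 2.5684π²/3² - 12 ≈ -9.183
  n=2: λ₂ = 10.2736π²/3² - 12 ≈ -0.734
  n=3: λ₃ = 23.1156π²/3² - 12 ≈ 13.349
Since 2.5684π²/3² ≈ 2.817 < 12, λ₁ < 0.
The n=1 mode grows fastest (−λₙ is largest for n=1) → dominates.
Asymptotic: θ ~ c₁ sin(πx/3) e^{9.183t} (exponential growth at rate −λ₁ ≈ 9.183).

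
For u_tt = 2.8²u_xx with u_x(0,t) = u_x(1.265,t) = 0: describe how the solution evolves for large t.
u oscillates about a mean that drifts linearly in t (generically unbounded; no decay). There is no damping, so the nonconstant modes persist as standing waves (energy conserved, no decay). But with Neumann conditions at both ends the constant mode has eigenvalue 0: the spatial mean M(t) of u satisfies M'' = 0, so M(t) = M(0) + M'(0)·t. Unless the initial velocity has zero mean (∫u_t(x,0)dx = 0), the solution grows linearly in t (unbounded, though not exponentially); if it does have zero mean, the solution stays bounded and simply oscillates.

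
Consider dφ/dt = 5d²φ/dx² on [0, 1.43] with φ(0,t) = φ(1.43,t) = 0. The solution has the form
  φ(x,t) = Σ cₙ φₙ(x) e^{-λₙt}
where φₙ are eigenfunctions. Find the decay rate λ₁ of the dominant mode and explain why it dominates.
Eigenvalues: λₙ = 5n²π²/1.43².
First three modes:
  n=1: λ₁ = 5π²/1.43² ≈ 24.132
  n=2: λ₂ = 20π²/1.43² ≈ 96.529 (4× faster decay)
  n=3: λ₃ = 45π²/1.43² ≈ 217.19 (9× faster decay)
As t → ∞, higher modes decay exponentially faster. The n=1 mode dominates: φ ~ c₁ sin(πx/1.43) e^{-λ₁t}.
Decay rate: λ₁ = 5π²/1.43² ≈ 24.132.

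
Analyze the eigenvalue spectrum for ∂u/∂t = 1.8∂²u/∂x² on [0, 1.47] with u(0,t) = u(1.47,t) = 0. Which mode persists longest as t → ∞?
Eigenvalues: λₙ = 1.8n²π²/1.47².
First three modes:
  n=1: λ₁ = 1.8π²/1.47² ≈ 8.221
  n=2: λ₂ = 7.2π²/1.47² ≈ 32.885 (4× faster decay)
  n=3: λ₃ = 16.2π²/1.47² ≈ 73.991 (9× faster decay)
As t → ∞, higher modes decay exponentially faster. The n=1 mode dominates: u ~ c₁ sin(πx/1.47) e^{-λ₁t}.
Decay rate: λ₁ = 1.8π²/1.47² ≈ 8.221.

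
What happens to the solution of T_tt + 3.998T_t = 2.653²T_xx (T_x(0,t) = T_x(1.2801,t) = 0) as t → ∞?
T → constant (steady state). Damping (γ=3.998) dissipates the nonconstant modes; with Neumann BCs the spatial average obeys M''+γM'=0 and tends to a finite limit.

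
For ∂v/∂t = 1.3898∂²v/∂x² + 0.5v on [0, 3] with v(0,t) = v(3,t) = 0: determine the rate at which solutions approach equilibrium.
Eigenvalues: λₙ = 1.3898n²π²/3² - 0.5.
First three modes:
  n=1: λ₁ = 1.3898π²/3² - 0.5 ≈ 1.024
  n=2: λ₂ = 5.5592π²/3² - 0.5 ≈ 5.596
  n=3: λ₃ = 12.5082π²/3² - 0.5 ≈ 13.217
Since 1.3898π²/3² ≈ 1.524 > 0.5, all λₙ > 0.
The n=1 mode decays slowest → dominates as t → ∞.
Asymptotic: v ~ c₁ sin(πx/3) e^{-λ₁t} with decay rate λ₁ ≈ 1.024.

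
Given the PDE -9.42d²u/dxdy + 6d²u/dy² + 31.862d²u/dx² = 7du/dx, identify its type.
Rewriting in standard form: 31.862d²u/dx² - 9.42d²u/dxdy + 6d²u/dy² - 7du/dx = 0. The second-order coefficients are A = 31.862, B = -9.42, C = 6. Since B² - 4AC = -675.9516 < 0, this is an elliptic PDE.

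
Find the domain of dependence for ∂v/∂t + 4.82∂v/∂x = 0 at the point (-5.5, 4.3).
A single point: x = -26.226. The characteristic through (-5.5, 4.3) is x - 4.82t = const, so x = -5.5 - 4.82·4.3 = -26.226.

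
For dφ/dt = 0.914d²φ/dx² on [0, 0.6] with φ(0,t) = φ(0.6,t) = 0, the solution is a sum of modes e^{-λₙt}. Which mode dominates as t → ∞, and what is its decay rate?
Eigenvalues: λₙ = 0.914n²π²/0.6².
First three modes:
  n=1: λ₁ = 0.914π²/0.6² ≈ 25.058
  n=2: λ₂ = 3.656π²/0.6² ≈ 100.231 (4× faster decay)
  n=3: λ₃ = 8.226π²/0.6² ≈ 225.52 (9× faster decay)
As t → ∞, higher modes decay exponentially faster. The n=1 mode dominates: φ ~ c₁ sin(πx/0.6) e^{-λ₁t}.
Decay rate: λ₁ = 0.914π²/0.6² ≈ 25.058.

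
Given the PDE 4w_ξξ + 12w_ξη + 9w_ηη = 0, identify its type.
The second-order coefficients are A = 4, B = 12, C = 9. Since B² - 4AC = 0 = 0, this is a parabolic PDE.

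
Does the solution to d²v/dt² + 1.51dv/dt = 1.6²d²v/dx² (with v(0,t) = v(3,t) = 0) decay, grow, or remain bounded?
v → 0. Damping (γ=1.51) dissipates energy; oscillations decay exponentially.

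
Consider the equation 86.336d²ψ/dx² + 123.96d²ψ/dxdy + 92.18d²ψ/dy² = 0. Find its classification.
Elliptic. (A = 86.336, B = 123.96, C = 92.18 gives B² - 4AC = -16467.72832.)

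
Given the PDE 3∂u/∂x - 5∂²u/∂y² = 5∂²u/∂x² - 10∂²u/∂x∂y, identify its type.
Rewriting in standard form: -5∂²u/∂x² + 10∂²u/∂x∂y - 5∂²u/∂y² + 3∂u/∂x = 0. The second-order coefficients are A = -5, B = 10, C = -5. Since B² - 4AC = 0 = 0, this is a parabolic PDE.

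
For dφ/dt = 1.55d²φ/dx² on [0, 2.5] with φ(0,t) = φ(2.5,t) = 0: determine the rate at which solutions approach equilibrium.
Eigenvalues: λₙ = 1.55n²π²/2.5².
First three modes:
  n=1: λ₁ = 1.55π²/2.5² ≈ 2.448
  n=2: λ₂ = 6.2π²/2.5² ≈ 9.791 (4× faster decay)
  n=3: λ₃ = 13.95π²/2.5² ≈ 22.029 (9× faster decay)
As t → ∞, higher modes decay exponentially faster. The n=1 mode dominates: φ ~ c₁ sin(πx/2.5) e^{-λ₁t}.
Decay rate: λ₁ = 1.55π²/2.5² ≈ 2.448.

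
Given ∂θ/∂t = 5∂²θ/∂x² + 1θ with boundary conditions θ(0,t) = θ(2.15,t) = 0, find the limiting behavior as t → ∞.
θ → 0. Diffusion dominates reaction (r=1 < κπ²/L²≈10.68); solution decays.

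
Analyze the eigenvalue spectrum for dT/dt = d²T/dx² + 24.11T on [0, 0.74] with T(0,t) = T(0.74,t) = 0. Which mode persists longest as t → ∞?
Eigenvalues: λₙ = n²π²/0.74² - 24.11.
First three modes:
  n=1: λ₁ = π²/0.74² - 24.11 ≈ -6.087
  n=2: λ₂ = 4π²/0.74² - 24.11 ≈ 47.984
  n=3: λ₃ = 9π²/0.74² - 24.11 ≈ 138.1
Since π²/0.74² ≈ 18.023 < 24.11, λ₁ < 0.
The n=1 mode grows fastest (−λₙ is largest for n=1) → dominates.
Asymptotic: T ~ c₁ sin(πx/0.74) e^{6.087t} (exponential growth at rate −λ₁ ≈ 6.087).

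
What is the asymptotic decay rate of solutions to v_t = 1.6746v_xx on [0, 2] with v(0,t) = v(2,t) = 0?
Eigenvalues: λₙ = 1.6746n²π²/2².
First three modes:
  n=1: λ₁ = 1.6746π²/2² ≈ 4.132
  n=2: λ₂ = 6.6984π²/2² ≈ 16.528 (4× faster decay)
  n=3: λ₃ = 15.0714π²/2² ≈ 37.187 (9× faster decay)
As t → ∞, higher modes decay exponentially faster. The n=1 mode dominates: v ~ c₁ sin(πx/2) e^{-λ₁t}.
Decay rate: λ₁ = 1.6746π²/2² ≈ 4.132.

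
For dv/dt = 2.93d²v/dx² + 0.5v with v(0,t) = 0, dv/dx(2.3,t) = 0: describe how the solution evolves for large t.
v → 0. Diffusion dominates reaction (r=0.5 < κπ²/(4L²)≈1.37); solution decays.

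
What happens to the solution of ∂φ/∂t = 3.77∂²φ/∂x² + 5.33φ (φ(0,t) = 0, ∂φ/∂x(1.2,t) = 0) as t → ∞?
φ → 0. Diffusion dominates reaction (r=5.33 < κπ²/(4L²)≈6.46); solution decays.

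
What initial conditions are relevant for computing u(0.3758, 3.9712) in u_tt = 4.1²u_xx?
Domain of dependence: [-15.90612, 16.65772]. Signals travel at speed 4.1, so data within |x - 0.3758| ≤ 4.1·3.9712 = 16.28192 can reach the point.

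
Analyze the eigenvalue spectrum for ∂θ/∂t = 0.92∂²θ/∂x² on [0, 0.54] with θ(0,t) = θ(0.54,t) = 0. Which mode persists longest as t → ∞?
Eigenvalues: λₙ = 0.92n²π²/0.54².
First three modes:
  n=1: λ₁ = 0.92π²/0.54² ≈ 31.139
  n=2: λ₂ = 3.68π²/0.54² ≈ 124.555 (4× faster decay)
  n=3: λ₃ = 8.28π²/0.54² ≈ 280.248 (9× faster decay)
As t → ∞, higher modes decay exponentially faster. The n=1 mode dominates: θ ~ c₁ sin(πx/0.54) e^{-λ₁t}.
Decay rate: λ₁ = 0.92π²/0.54² ≈ 31.139.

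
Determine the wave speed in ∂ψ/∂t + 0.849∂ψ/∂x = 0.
Speed = 0.849. Information travels along x - 0.849t = const (rightward).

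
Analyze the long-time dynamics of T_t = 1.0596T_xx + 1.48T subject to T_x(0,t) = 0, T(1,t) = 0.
Long-time behavior: T → 0. Diffusion dominates reaction (r=1.48 < κπ²/(4L²)≈2.61); solution decays.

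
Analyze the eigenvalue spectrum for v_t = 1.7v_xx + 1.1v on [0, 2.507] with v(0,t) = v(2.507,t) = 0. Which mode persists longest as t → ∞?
Eigenvalues: λₙ = 1.7n²π²/2.507² - 1.1.
First three modes:
  n=1: λ₁ = 1.7π²/2.507² - 1.1 ≈ 1.57
  n=2: λ₂ = 6.8π²/2.507² - 1.1 ≈ 9.578
  n=3: λ₃ = 15.3π²/2.507² - 1.1 ≈ 22.926
Since 1.7π²/2.507² ≈ 2.67 > 1.1, all λₙ > 0.
The n=1 mode decays slowest → dominates as t → ∞.
Asymptotic: v ~ c₁ sin(πx/2.507) e^{-λ₁t} with decay rate λ₁ ≈ 1.57.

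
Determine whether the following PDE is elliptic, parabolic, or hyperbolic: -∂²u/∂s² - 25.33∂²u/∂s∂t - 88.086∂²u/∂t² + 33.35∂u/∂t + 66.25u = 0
Coefficients: A = -1, B = -25.33, C = -88.086. B² - 4AC = 289.2649, which is positive, so the equation is hyperbolic.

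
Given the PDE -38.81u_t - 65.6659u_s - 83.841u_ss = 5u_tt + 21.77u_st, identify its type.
Rewriting in standard form: -83.841u_ss - 21.77u_st - 5u_tt - 65.6659u_s - 38.81u_t = 0. The second-order coefficients are A = -83.841, B = -21.77, C = -5. Since B² - 4AC = -1202.8871 < 0, this is an elliptic PDE.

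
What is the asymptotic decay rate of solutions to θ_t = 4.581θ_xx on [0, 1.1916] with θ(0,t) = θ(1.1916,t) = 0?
Eigenvalues: λₙ = 4.581n²π²/1.1916².
First three modes:
  n=1: λ₁ = 4.581π²/1.1916² ≈ 31.842
  n=2: λ₂ = 18.324π²/1.1916² ≈ 127.368 (4× faster decay)
  n=3: λ₃ = 41.229π²/1.1916² ≈ 286.577 (9× faster decay)
As t → ∞, higher modes decay exponentially faster. The n=1 mode dominates: θ ~ c₁ sin(πx/1.1916) e^{-λ₁t}.
Decay rate: λ₁ = 4.581π²/1.1916² ≈ 31.842.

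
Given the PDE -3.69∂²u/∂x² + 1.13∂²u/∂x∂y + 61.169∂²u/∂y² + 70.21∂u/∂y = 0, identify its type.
The second-order coefficients are A = -3.69, B = 1.13, C = 61.169. Since B² - 4AC = 904.13134 > 0, this is a hyperbolic PDE.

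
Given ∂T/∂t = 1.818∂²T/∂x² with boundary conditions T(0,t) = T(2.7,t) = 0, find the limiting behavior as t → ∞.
T → 0. Heat diffuses out through both boundaries.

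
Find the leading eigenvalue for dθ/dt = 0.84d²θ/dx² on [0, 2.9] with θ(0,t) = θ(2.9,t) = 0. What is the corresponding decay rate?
Eigenvalues: λₙ = 0.84n²π²/2.9².
First three modes:
  n=1: λ₁ = 0.84π²/2.9² ≈ 0.986
  n=2: λ₂ = 3.36π²/2.9² ≈ 3.943 (4× faster decay)
  n=3: λ₃ = 7.56π²/2.9² ≈ 8.872 (9× faster decay)
As t → ∞, higher modes decay exponentially faster. The n=1 mode dominates: θ ~ c₁ sin(πx/2.9) e^{-λ₁t}.
Decay rate: λ₁ = 0.84π²/2.9² ≈ 0.986.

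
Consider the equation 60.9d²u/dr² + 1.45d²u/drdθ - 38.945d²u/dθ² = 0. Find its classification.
Hyperbolic. (A = 60.9, B = 1.45, C = -38.945 gives B² - 4AC = 9489.1045.)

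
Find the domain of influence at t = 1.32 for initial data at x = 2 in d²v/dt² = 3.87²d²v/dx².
Domain of influence: [-3.1084, 7.1084]. Data at x = 2 spreads outward at speed 3.87.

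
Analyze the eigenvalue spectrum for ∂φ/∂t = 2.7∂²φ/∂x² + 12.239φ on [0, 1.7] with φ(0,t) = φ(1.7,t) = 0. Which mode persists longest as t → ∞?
Eigenvalues: λₙ = 2.7n²π²/1.7² - 12.239.
First three modes:
  n=1: λ₁ = 2.7π²/1.7² - 12.239 ≈ -3.018
  n=2: λ₂ = 10.8π²/1.7² - 12.239 ≈ 24.644
  n=3: λ₃ = 24.3π²/1.7² - 12.239 ≈ 70.748
Since 2.7π²/1.7² ≈ 9.221 < 12.239, λ₁ < 0.
The n=1 mode grows fastest (−λₙ is largest for n=1) → dominates.
Asymptotic: φ ~ c₁ sin(πx/1.7) e^{3.018t} (exponential growth at rate −λ₁ ≈ 3.018).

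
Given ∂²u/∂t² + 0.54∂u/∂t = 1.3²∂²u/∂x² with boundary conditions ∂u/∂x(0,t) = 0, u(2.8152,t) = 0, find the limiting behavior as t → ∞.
u → 0. Damping (γ=0.54) dissipates energy; oscillations decay exponentially.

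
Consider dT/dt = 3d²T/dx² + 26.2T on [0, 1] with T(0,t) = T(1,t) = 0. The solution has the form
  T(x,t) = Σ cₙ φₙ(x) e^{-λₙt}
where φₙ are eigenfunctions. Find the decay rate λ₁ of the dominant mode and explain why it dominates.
Eigenvalues: λₙ = 3n²π²/1² - 26.2.
First three modes:
  n=1: λ₁ = 3π² - 26.2 ≈ 3.409
  n=2: λ₂ = 12π² - 26.2 ≈ 92.235
  n=3: λ₃ = 27π² - 26.2 ≈ 240.279
Since 3π² ≈ 29.609 > 26.2, all λₙ > 0.
The n=1 mode decays slowest → dominates as t → ∞.
Asymptotic: T ~ c₁ sin(πx/1) e^{-λ₁t} with decay rate λ₁ ≈ 3.409.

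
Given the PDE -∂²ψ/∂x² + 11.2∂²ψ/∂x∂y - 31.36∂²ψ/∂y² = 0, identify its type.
The second-order coefficients are A = -1, B = 11.2, C = -31.36. Since B² - 4AC = 0 = 0, this is a parabolic PDE.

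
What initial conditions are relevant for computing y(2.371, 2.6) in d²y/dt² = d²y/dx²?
Domain of dependence: [-0.229, 4.971]. Signals travel at speed 1, so data within |x - 2.371| ≤ 1·2.6 = 2.6 can reach the point.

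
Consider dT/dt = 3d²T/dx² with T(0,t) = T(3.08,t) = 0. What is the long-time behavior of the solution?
As t → ∞, T → 0. Heat diffuses out through both boundaries.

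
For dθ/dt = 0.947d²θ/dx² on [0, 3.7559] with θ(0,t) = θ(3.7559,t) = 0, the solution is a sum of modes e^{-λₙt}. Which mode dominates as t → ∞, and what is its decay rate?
Eigenvalues: λₙ = 0.947n²π²/3.7559².
First three modes:
  n=1: λ₁ = 0.947π²/3.7559² ≈ 0.663
  n=2: λ₂ = 3.788π²/3.7559² ≈ 2.65 (4× faster decay)
  n=3: λ₃ = 8.523π²/3.7559² ≈ 5.963 (9× faster decay)
As t → ∞, higher modes decay exponentially faster. The n=1 mode dominates: θ ~ c₁ sin(πx/3.7559) e^{-λ₁t}.
Decay rate: λ₁ = 0.947π²/3.7559² ≈ 0.663.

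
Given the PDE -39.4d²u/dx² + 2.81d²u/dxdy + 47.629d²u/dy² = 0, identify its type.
The second-order coefficients are A = -39.4, B = 2.81, C = 47.629. Since B² - 4AC = 7514.2265 > 0, this is a hyperbolic PDE.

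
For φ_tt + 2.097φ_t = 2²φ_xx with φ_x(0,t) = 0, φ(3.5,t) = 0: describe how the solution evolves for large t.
φ → 0. Damping (γ=2.097) dissipates energy; oscillations decay exponentially.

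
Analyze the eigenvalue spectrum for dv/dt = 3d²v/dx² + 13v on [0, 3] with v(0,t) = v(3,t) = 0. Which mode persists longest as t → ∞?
Eigenvalues: λₙ = 3n²π²/3² - 13.
First three modes:
  n=1: λ₁ = 3π²/3² - 13 ≈ -9.71
  n=2: λ₂ = 12π²/3² - 13 ≈ 0.159
  n=3: λ₃ = 27π²/3² - 13 ≈ 16.609
Since 3π²/3² ≈ 3.29 < 13, λ₁ < 0.
The n=1 mode grows fastest (−λₙ is largest for n=1) → dominates.
Asymptotic: v ~ c₁ sin(πx/3) e^{9.71t} (exponential growth at rate −λ₁ ≈ 9.71).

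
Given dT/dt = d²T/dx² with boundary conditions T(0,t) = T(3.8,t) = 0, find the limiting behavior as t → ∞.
T → 0. Heat diffuses out through both boundaries.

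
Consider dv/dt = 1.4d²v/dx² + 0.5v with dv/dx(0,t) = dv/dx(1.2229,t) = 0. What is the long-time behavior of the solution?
As t → ∞, v grows unboundedly. With Neumann BCs the constant mode has diffusion eigenvalue 0, so any r > 0 makes it grow like e^(0.5t); solution grows exponentially.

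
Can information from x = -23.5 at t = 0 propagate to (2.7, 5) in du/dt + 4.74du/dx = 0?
No. Only data at x = -21 affects (2.7, 5). Advection has one-way propagation along characteristics.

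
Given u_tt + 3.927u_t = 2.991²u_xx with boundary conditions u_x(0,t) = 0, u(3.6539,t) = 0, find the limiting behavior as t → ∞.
u → 0. Damping (γ=3.927) dissipates energy; oscillations decay exponentially.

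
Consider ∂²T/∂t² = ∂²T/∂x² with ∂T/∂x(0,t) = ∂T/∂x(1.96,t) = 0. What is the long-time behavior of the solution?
As t → ∞, T oscillates about a mean that drifts linearly in t (generically unbounded; no decay). There is no damping, so the nonconstant modes persist as standing waves (energy conserved, no decay). But with Neumann conditions at both ends the constant mode has eigenvalue 0: the spatial mean M(t) of T satisfies M'' = 0, so M(t) = M(0) + M'(0)·t. Unless the initial velocity has zero mean (∫T_t(x,0)dx = 0), the solution grows linearly in t (unbounded, though not exponentially); if it does have zero mean, the solution stays bounded and simply oscillates.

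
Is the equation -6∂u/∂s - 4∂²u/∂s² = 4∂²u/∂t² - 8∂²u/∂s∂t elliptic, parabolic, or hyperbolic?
Rewriting in standard form: -4∂²u/∂s² + 8∂²u/∂s∂t - 4∂²u/∂t² - 6∂u/∂s = 0. Computing B² - 4AC with A = -4, B = 8, C = -4: discriminant = 0 (zero). Answer: parabolic.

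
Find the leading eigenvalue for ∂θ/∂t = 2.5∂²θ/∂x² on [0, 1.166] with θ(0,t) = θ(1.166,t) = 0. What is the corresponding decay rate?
Eigenvalues: λₙ = 2.5n²π²/1.166².
First three modes:
  n=1: λ₁ = 2.5π²/1.166² ≈ 18.149
  n=2: λ₂ = 10π²/1.166² ≈ 72.594 (4× faster decay)
  n=3: λ₃ = 22.5π²/1.166² ≈ 163.337 (9× faster decay)
As t → ∞, higher modes decay exponentially faster. The n=1 mode dominates: θ ~ c₁ sin(πx/1.166) e^{-λ₁t}.
Decay rate: λ₁ = 2.5π²/1.166² ≈ 18.149.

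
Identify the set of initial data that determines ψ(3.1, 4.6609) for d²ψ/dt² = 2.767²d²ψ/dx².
Domain of dependence: [-9.7967103, 15.9967103]. Signals travel at speed 2.767, so data within |x - 3.1| ≤ 2.767·4.6609 = 12.8967103 can reach the point.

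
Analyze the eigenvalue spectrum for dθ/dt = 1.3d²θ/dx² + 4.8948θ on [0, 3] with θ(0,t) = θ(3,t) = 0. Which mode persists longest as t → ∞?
Eigenvalues: λₙ = 1.3n²π²/3² - 4.8948.
First three modes:
  n=1: λ₁ = 1.3π²/3² - 4.8948 ≈ -3.469
  n=2: λ₂ = 5.2π²/3² - 4.8948 ≈ 0.808
  n=3: λ₃ = 11.7π²/3² - 4.8948 ≈ 7.936
Since 1.3π²/3² ≈ 1.426 < 4.8948, λ₁ < 0.
The n=1 mode grows fastest (−λₙ is largest for n=1) → dominates.
Asymptotic: θ ~ c₁ sin(πx/3) e^{3.469t} (exponential growth at rate −λ₁ ≈ 3.469).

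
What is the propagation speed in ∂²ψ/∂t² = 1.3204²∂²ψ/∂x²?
Speed = 1.3204. Information travels along characteristics x = x₀ ± 1.3204t.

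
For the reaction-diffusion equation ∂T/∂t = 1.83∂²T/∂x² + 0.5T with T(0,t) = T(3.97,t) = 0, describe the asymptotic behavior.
T → 0. Diffusion dominates reaction (r=0.5 < κπ²/L²≈1.15); solution decays.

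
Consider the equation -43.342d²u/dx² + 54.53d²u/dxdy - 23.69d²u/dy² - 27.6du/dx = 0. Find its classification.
Elliptic. (A = -43.342, B = 54.53, C = -23.69 gives B² - 4AC = -1133.56702.)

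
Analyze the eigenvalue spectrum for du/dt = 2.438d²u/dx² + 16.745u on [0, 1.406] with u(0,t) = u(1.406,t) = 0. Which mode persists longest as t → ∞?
Eigenvalues: λₙ = 2.438n²π²/1.406² - 16.745.
First three modes:
  n=1: λ₁ = 2.438π²/1.406² - 16.745 ≈ -4.573
  n=2: λ₂ = 9.752π²/1.406² - 16.745 ≈ 31.943
  n=3: λ₃ = 21.942π²/1.406² - 16.745 ≈ 92.803
Since 2.438π²/1.406² ≈ 12.172 < 16.745, λ₁ < 0.
The n=1 mode grows fastest (−λₙ is largest for n=1) → dominates.
Asymptotic: u ~ c₁ sin(πx/1.406) e^{4.573t} (exponential growth at rate −λ₁ ≈ 4.573).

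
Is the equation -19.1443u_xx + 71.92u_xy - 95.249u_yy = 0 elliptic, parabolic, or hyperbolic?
Computing B² - 4AC with A = -19.1443, B = 71.92, C = -95.249: discriminant = -2121.4153228 (negative). Answer: elliptic.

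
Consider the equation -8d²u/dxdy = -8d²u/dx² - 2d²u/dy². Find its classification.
Rewriting in standard form: 8d²u/dx² - 8d²u/dxdy + 2d²u/dy² = 0. Parabolic. (A = 8, B = -8, C = 2 gives B² - 4AC = 0.)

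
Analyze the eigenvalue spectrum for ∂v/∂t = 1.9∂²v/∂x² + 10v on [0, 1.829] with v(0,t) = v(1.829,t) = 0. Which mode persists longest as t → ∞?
Eigenvalues: λₙ = 1.9n²π²/1.829² - 10.
First three modes:
  n=1: λ₁ = 1.9π²/1.829² - 10 ≈ -4.394
  n=2: λ₂ = 7.6π²/1.829² - 10 ≈ 12.423
  n=3: λ₃ = 17.1π²/1.829² - 10 ≈ 40.451
Since 1.9π²/1.829² ≈ 5.606 < 10, λ₁ < 0.
The n=1 mode grows fastest (−λₙ is largest for n=1) → dominates.
Asymptotic: v ~ c₁ sin(πx/1.829) e^{4.394t} (exponential growth at rate −λ₁ ≈ 4.394).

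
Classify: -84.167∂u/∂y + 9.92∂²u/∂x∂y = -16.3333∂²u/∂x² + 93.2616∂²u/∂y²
Rewriting in standard form: 16.3333∂²u/∂x² + 9.92∂²u/∂x∂y - 93.2616∂²u/∂y² - 84.167∂u/∂y = 0. Hyperbolic (discriminant = 6191.48516512).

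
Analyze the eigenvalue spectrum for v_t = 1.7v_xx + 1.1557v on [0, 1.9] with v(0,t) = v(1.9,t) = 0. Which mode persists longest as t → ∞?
Eigenvalues: λₙ = 1.7n²π²/1.9² - 1.1557.
First three modes:
  n=1: λ₁ = 1.7π²/1.9² - 1.1557 ≈ 3.492
  n=2: λ₂ = 6.8π²/1.9² - 1.1557 ≈ 17.435
  n=3: λ₃ = 15.3π²/1.9² - 1.1557 ≈ 40.674
Since 1.7π²/1.9² ≈ 4.648 > 1.1557, all λₙ > 0.
The n=1 mode decays slowest → dominates as t → ∞.
Asymptotic: v ~ c₁ sin(πx/1.9) e^{-λ₁t} with decay rate λ₁ ≈ 3.492.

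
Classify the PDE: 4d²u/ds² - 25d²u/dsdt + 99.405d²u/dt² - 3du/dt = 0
A = 4, B = -25, C = 99.405. Discriminant B² - 4AC = -965.48. Since -965.48 < 0, elliptic.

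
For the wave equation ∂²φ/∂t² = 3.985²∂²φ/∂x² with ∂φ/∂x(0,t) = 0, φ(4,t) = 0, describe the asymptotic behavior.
φ oscillates (no decay). Energy is conserved; the solution oscillates indefinitely as standing waves.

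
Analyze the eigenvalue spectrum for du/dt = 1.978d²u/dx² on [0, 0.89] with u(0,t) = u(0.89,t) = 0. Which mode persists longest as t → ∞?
Eigenvalues: λₙ = 1.978n²π²/0.89².
First three modes:
  n=1: λ₁ = 1.978π²/0.89² ≈ 24.646
  n=2: λ₂ = 7.912π²/0.89² ≈ 98.584 (4× faster decay)
  n=3: λ₃ = 17.802π²/0.89² ≈ 221.814 (9× faster decay)
As t → ∞, higher modes decay exponentially faster. The n=1 mode dominates: u ~ c₁ sin(πx/0.89) e^{-λ₁t}.
Decay rate: λ₁ = 1.978π²/0.89² ≈ 24.646.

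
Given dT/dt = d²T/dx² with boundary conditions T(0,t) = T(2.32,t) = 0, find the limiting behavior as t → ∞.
T → 0. Heat diffuses out through both boundaries.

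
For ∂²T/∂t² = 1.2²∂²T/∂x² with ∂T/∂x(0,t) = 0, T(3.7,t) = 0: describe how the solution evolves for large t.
T oscillates (no decay). Energy is conserved; the solution oscillates indefinitely as standing waves.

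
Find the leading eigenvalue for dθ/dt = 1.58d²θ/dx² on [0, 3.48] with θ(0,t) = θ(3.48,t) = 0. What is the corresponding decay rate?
Eigenvalues: λₙ = 1.58n²π²/3.48².
First three modes:
  n=1: λ₁ = 1.58π²/3.48² ≈ 1.288
  n=2: λ₂ = 6.32π²/3.48² ≈ 5.151 (4× faster decay)
  n=3: λ₃ = 14.22π²/3.48² ≈ 11.589 (9× faster decay)
As t → ∞, higher modes decay exponentially faster. The n=1 mode dominates: θ ~ c₁ sin(πx/3.48) e^{-λ₁t}.
Decay rate: λ₁ = 1.58π²/3.48² ≈ 1.288.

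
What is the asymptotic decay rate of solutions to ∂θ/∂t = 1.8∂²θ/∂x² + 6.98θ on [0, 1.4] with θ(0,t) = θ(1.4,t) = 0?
Eigenvalues: λₙ = 1.8n²π²/1.4² - 6.98.
First three modes:
  n=1: λ₁ = 1.8π²/1.4² - 6.98 ≈ 2.084
  n=2: λ₂ = 7.2π²/1.4² - 6.98 ≈ 29.276
  n=3: λ₃ = 16.2π²/1.4² - 6.98 ≈ 74.595
Since 1.8π²/1.4² ≈ 9.064 > 6.98, all λₙ > 0.
The n=1 mode decays slowest → dominates as t → ∞.
Asymptotic: θ ~ c₁ sin(πx/1.4) e^{-λ₁t} with decay rate λ₁ ≈ 2.084.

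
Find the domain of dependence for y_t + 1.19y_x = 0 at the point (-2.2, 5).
A single point: x = -8.15. The characteristic through (-2.2, 5) is x - 1.19t = const, so x = -2.2 - 1.19·5 = -8.15.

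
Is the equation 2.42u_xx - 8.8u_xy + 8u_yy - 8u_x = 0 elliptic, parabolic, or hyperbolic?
Computing B² - 4AC with A = 2.42, B = -8.8, C = 8: discriminant = 0 (zero). Answer: parabolic.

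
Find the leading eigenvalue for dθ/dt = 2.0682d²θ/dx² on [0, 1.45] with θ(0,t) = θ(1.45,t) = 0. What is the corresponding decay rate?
Eigenvalues: λₙ = 2.0682n²π²/1.45².
First three modes:
  n=1: λ₁ = 2.0682π²/1.45² ≈ 9.709
  n=2: λ₂ = 8.2728π²/1.45² ≈ 38.834 (4× faster decay)
  n=3: λ₃ = 18.6138π²/1.45² ≈ 87.377 (9× faster decay)
As t → ∞, higher modes decay exponentially faster. The n=1 mode dominates: θ ~ c₁ sin(πx/1.45) e^{-λ₁t}.
Decay rate: λ₁ = 2.0682π²/1.45² ≈ 9.709.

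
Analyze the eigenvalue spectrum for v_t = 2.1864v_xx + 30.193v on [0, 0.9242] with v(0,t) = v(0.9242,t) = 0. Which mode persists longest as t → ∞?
Eigenvalues: λₙ = 2.1864n²π²/0.9242² - 30.193.
First three modes:
  n=1: λ₁ = 2.1864π²/0.9242² - 30.193 ≈ -4.929
  n=2: λ₂ = 8.7456π²/0.9242² - 30.193 ≈ 70.862
  n=3: λ₃ = 19.6776π²/0.9242² - 30.193 ≈ 197.181
Since 2.1864π²/0.9242² ≈ 25.264 < 30.193, λ₁ < 0.
The n=1 mode grows fastest (−λₙ is largest for n=1) → dominates.
Asymptotic: v ~ c₁ sin(πx/0.9242) e^{4.929t} (exponential growth at rate −λ₁ ≈ 4.929).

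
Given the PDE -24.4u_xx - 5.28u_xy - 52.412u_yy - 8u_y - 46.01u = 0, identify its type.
The second-order coefficients are A = -24.4, B = -5.28, C = -52.412. Since B² - 4AC = -5087.5328 < 0, this is an elliptic PDE.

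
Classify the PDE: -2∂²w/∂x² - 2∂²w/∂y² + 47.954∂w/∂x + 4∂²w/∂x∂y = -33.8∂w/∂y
Rewriting in standard form: -2∂²w/∂x² + 4∂²w/∂x∂y - 2∂²w/∂y² + 47.954∂w/∂x + 33.8∂w/∂y = 0. A = -2, B = 4, C = -2. Discriminant B² - 4AC = 0. Since 0 = 0, parabolic.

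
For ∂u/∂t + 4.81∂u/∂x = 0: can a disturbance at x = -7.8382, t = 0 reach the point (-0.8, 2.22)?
No. Only data at x = -11.4782 affects (-0.8, 2.22). Advection has one-way propagation along characteristics.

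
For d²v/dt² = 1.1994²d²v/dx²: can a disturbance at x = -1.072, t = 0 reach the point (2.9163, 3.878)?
Yes. The domain of dependence is [-1.7349732, 7.5675732], and -1.072 ∈ [-1.7349732, 7.5675732].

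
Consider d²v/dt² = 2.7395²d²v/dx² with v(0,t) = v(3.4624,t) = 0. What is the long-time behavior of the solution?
As t → ∞, v oscillates (no decay). Energy is conserved; the solution oscillates indefinitely as standing waves.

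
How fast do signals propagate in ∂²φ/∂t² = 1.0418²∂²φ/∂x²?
Speed = 1.0418. Information travels along characteristics x = x₀ ± 1.0418t.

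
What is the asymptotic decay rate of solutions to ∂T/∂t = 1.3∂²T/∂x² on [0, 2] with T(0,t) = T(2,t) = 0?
Eigenvalues: λₙ = 1.3n²π²/2².
First three modes:
  n=1: λ₁ = 1.3π²/2² ≈ 3.208
  n=2: λ₂ = 5.2π²/2² ≈ 12.83 (4× faster decay)
  n=3: λ₃ = 11.7π²/2² ≈ 28.869 (9× faster decay)
As t → ∞, higher modes decay exponentially faster. The n=1 mode dominates: T ~ c₁ sin(πx/2) e^{-λ₁t}.
Decay rate: λ₁ = 1.3π²/2² ≈ 3.208.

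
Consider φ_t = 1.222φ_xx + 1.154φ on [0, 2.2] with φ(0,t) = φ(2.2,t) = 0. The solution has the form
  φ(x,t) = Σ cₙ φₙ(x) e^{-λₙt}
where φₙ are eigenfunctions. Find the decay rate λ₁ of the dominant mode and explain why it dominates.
Eigenvalues: λₙ = 1.222n²π²/2.2² - 1.154.
First three modes:
  n=1: λ₁ = 1.222π²/2.2² - 1.154 ≈ 1.338
  n=2: λ₂ = 4.888π²/2.2² - 1.154 ≈ 8.813
  n=3: λ₃ = 10.998π²/2.2² - 1.154 ≈ 21.273
Since 1.222π²/2.2² ≈ 2.492 > 1.154, all λₙ > 0.
The n=1 mode decays slowest → dominates as t → ∞.
Asymptotic: φ ~ c₁ sin(πx/2.2) e^{-λ₁t} with decay rate λ₁ ≈ 1.338.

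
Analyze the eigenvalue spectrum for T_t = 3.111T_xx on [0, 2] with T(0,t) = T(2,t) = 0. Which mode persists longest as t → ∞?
Eigenvalues: λₙ = 3.111n²π²/2².
First three modes:
  n=1: λ₁ = 3.111π²/2² ≈ 7.676
  n=2: λ₂ = 12.444π²/2² ≈ 30.704 (4× faster decay)
  n=3: λ₃ = 27.999π²/2² ≈ 69.085 (9× faster decay)
As t → ∞, higher modes decay exponentially faster. The n=1 mode dominates: T ~ c₁ sin(πx/2) e^{-λ₁t}.
Decay rate: λ₁ = 3.111π²/2² ≈ 7.676.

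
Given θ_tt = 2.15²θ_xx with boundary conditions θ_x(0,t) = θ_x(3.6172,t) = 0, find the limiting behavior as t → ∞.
θ oscillates about a mean that drifts linearly in t (generically unbounded; no decay). There is no damping, so the nonconstant modes persist as standing waves (energy conserved, no decay). But with Neumann conditions at both ends the constant mode has eigenvalue 0: the spatial mean M(t) of θ satisfies M'' = 0, so M(t) = M(0) + M'(0)·t. Unless the initial velocity has zero mean (∫θ_t(x,0)dx = 0), the solution grows linearly in t (unbounded, though not exponentially); if it does have zero mean, the solution stays bounded and simply oscillates.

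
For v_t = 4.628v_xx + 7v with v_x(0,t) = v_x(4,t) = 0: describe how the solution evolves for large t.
v grows unboundedly. With Neumann BCs the constant mode has diffusion eigenvalue 0, so any r > 0 makes it grow like e^(7t); solution grows exponentially.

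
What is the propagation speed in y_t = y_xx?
Infinite. The heat equation is parabolic, not hyperbolic, so disturbances propagate instantly.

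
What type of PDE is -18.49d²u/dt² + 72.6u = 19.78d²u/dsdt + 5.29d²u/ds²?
Rewriting in standard form: -5.29d²u/ds² - 19.78d²u/dsdt - 18.49d²u/dt² + 72.6u = 0. With A = -5.29, B = -19.78, C = -18.49, the discriminant is 0. This is a parabolic PDE.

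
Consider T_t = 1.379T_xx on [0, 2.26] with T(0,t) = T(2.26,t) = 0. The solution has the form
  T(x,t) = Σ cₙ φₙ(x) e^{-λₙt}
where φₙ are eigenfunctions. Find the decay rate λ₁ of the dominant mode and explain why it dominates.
Eigenvalues: λₙ = 1.379n²π²/2.26².
First three modes:
  n=1: λ₁ = 1.379π²/2.26² ≈ 2.665
  n=2: λ₂ = 5.516π²/2.26² ≈ 10.659 (4× faster decay)
  n=3: λ₃ = 12.411π²/2.26² ≈ 23.982 (9× faster decay)
As t → ∞, higher modes decay exponentially faster. The n=1 mode dominates: T ~ c₁ sin(πx/2.26) e^{-λ₁t}.
Decay rate: λ₁ = 1.379π²/2.26² ≈ 2.665.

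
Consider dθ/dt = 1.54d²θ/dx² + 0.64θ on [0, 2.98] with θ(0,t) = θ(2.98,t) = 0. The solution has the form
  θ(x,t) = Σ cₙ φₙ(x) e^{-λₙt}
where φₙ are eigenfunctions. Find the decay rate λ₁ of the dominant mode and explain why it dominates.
Eigenvalues: λₙ = 1.54n²π²/2.98² - 0.64.
First three modes:
  n=1: λ₁ = 1.54π²/2.98² - 0.64 ≈ 1.072
  n=2: λ₂ = 6.16π²/2.98² - 0.64 ≈ 6.206
  n=3: λ₃ = 13.86π²/2.98² - 0.64 ≈ 14.764
Since 1.54π²/2.98² ≈ 1.712 > 0.64, all λₙ > 0.
The n=1 mode decays slowest → dominates as t → ∞.
Asymptotic: θ ~ c₁ sin(πx/2.98) e^{-λ₁t} with decay rate λ₁ ≈ 1.072.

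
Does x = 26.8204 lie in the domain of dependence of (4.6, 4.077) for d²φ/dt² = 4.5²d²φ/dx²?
No. The domain of dependence is [-13.7465, 22.9465], and 26.8204 is outside this interval.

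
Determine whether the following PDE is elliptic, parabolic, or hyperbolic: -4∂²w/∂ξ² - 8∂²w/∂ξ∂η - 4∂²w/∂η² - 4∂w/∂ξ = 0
Coefficients: A = -4, B = -8, C = -4. B² - 4AC = 0, which is zero, so the equation is parabolic.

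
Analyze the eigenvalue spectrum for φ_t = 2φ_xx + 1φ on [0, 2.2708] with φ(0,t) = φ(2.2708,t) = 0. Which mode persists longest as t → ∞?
Eigenvalues: λₙ = 2n²π²/2.2708² - 1.
First three modes:
  n=1: λ₁ = 2π²/2.2708² - 1 ≈ 2.828
  n=2: λ₂ = 8π²/2.2708² - 1 ≈ 14.312
  n=3: λ₃ = 18π²/2.2708² - 1 ≈ 33.452
Since 2π²/2.2708² ≈ 3.828 > 1, all λₙ > 0.
The n=1 mode decays slowest → dominates as t → ∞.
Asymptotic: φ ~ c₁ sin(πx/2.2708) e^{-λ₁t} with decay rate λ₁ ≈ 2.828.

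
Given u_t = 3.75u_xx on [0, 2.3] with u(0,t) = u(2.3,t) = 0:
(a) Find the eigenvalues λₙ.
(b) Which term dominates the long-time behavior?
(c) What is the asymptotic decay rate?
Eigenvalues: λₙ = 3.75n²π²/2.3².
First three modes:
  n=1: λ₁ = 3.75π²/2.3² ≈ 6.996
  n=2: λ₂ = 15π²/2.3² ≈ 27.986 (4× faster decay)
  n=3: λ₃ = 33.75π²/2.3² ≈ 62.968 (9× faster decay)
As t → ∞, higher modes decay exponentially faster. The n=1 mode dominates: u ~ c₁ sin(πx/2.3) e^{-λ₁t}.
Decay rate: λ₁ = 3.75π²/2.3² ≈ 6.996.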